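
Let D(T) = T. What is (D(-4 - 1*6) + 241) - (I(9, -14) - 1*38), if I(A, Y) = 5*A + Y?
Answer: 238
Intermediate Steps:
I(A, Y) = Y + 5*A
(D(-4 - 1*6) + 241) - (I(9, -14) - 1*38) = ((-4 - 1*6) + 241) - ((-14 + 5*9) - 1*38) = ((-4 - 6) + 241) - ((-14 + 45) - 38) = (-10 + 241) - (31 - 38) = 231 - 1*(-7) = 231 + 7 = 238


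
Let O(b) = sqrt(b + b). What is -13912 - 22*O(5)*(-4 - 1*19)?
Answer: -13912 + 506*sqrt(10) ≈ -12312.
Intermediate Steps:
O(b) = sqrt(2)*sqrt(b) (O(b) = sqrt(2*b) = sqrt(2)*sqrt(b))
-13912 - 22*O(5)*(-4 - 1*19) = -13912 - 22*(sqrt(2)*sqrt(5))*(-4 - 1*19) = -13912 - 22*sqrt(10)*(-4 - 19) = -13912 - 22*sqrt(10)*(-23) = -13912 - (-506)*sqrt(10) = -13912 + 506*sqrt(10)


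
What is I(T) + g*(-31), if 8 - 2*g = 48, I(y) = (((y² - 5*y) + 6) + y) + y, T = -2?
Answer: 636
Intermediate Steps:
I(y) = 6 + y² - 3*y (I(y) = ((6 + y² - 5*y) + y) + y = (6 + y² - 4*y) + y = 6 + y² - 3*y)
g = -20 (g = 4 - ½*48 = 4 - 24 = -20)
I(T) + g*(-31) = (6 + (-2)² - 3*(-2)) - 20*(-31) = (6 + 4 + 6) + 620 = 16 + 620 = 636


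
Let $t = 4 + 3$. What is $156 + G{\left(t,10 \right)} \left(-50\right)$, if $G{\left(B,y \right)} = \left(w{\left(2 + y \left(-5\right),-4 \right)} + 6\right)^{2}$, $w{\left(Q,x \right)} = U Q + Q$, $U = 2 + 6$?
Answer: $-9073644$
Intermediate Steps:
$t = 7$
$U = 8$
$w{\left(Q,x \right)} = 9 Q$ ($w{\left(Q,x \right)} = 8 Q + Q = 9 Q$)
$G{\left(B,y \right)} = \left(24 - 45 y\right)^{2}$ ($G{\left(B,y \right)} = \left(9 \left(2 + y \left(-5\right)\right) + 6\right)^{2} = \left(9 \left(2 - 5 y\right) + 6\right)^{2} = \left(\left(18 - 45 y\right) + 6\right)^{2} = \left(24 - 45 y\right)^{2}$)
$156 + G{\left(t,10 \right)} \left(-50\right) = 156 + 9 \left(-8 + 15 \cdot 10\right)^{2} \left(-50\right) = 156 + 9 \left(-8 + 150\right)^{2} \left(-50\right) = 156 + 9 \cdot 142^{2} \left(-50\right) = 156 + 9 \cdot 20164 \left(-50\right) = 156 + 181476 \left(-50\right) = 156 - 9073800 = -9073644$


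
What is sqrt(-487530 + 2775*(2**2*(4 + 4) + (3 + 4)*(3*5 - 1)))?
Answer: 2*I*sqrt(31695) ≈ 356.06*I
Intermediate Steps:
sqrt(-487530 + 2775*(2**2*(4 + 4) + (3 + 4)*(3*5 - 1))) = sqrt(-487530 + 2775*(4*8 + 7*(15 - 1))) = sqrt(-487530 + 2775*(32 + 7*14)) = sqrt(-487530 + 2775*(32 + 98)) = sqrt(-487530 + 2775*130) = sqrt(-487530 + 360750) = sqrt(-126780) = 2*I*sqrt(31695)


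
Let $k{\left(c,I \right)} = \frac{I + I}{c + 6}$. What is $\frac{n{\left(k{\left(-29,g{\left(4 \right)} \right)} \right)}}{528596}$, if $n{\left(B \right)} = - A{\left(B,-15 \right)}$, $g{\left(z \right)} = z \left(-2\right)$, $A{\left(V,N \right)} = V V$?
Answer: $- \frac{64}{69906821} \approx -9.155 \cdot 10^{-7}$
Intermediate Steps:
$A{\left(V,N \right)} = V^{2}$
$g{\left(z \right)} = - 2 z$
$k{\left(c,I \right)} = \frac{2 I}{6 + c}$
$n{\left(B \right)} = - B^{2}$
$\frac{n{\left(k{\left(-29,g{\left(4 \right)} \right)} \right)}}{528596} = \frac{\left(-1\right) \left(\frac{2 \left(\left(-2\right) 4\right)}{6 - 29}\right)^{2}}{528596} = - \left(2 \left(-8\right) \frac{1}{-23}\right)^{2} \cdot \frac{1}{528596} = - \left(2 \left(-8\right) \left(- \frac{1}{23}\right)\right)^{2} \cdot \frac{1}{528596} = - \left(\frac{16}{23}\right)^{2} \cdot \frac{1}{528596} = \left(-1\right) \frac{256}{529} \cdot \frac{1}{528596} = \left(- \frac{256}{529}\right) \frac{1}{528596} = - \frac{64}{69906821}$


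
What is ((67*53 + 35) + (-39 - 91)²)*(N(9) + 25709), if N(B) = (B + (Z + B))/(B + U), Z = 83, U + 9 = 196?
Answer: 51615142795/98 ≈ 5.2669e+8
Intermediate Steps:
U = 187 (U = -9 + 196 = 187)
N(B) = (83 + 2*B)/(187 + B) (N(B) = (B + (83 + B))/(B + 187) = (83 + 2*B)/(187 + B))
((67*53 + 35) + (-39 - 91)²)*(N(9) + 25709) = ((67*53 + 35) + (-39 - 91)²)*((83 + 2*9)/(187 + 9) + 25709) = ((3551 + 35) + (-130)²)*((83 + 18)/196 + 25709) = (3586 + 16900)*((1/196)*101 + 25709) = 20486*(101/196 + 25709) = 20486*(5039065/196) = 51615142795/98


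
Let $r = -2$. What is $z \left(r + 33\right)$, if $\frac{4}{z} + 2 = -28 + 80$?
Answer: $\frac{62}{25} \approx 2.48$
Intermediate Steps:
$z = \frac{2}{25}$ ($z = \frac{4}{-2 + \left(-28 + 80\right)} = \frac{4}{-2 + 52} = \frac{4}{50} = 4 \cdot \frac{1}{50} = \frac{2}{25} \approx 0.08$)
$z \left(r + 33\right) = \frac{2 \left(-2 + 33\right)}{25} = \frac{2}{25} \cdot 31 = \frac{62}{25}$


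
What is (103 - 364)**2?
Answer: 68121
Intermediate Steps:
(103 - 364)**2 = (-261)**2 = 68121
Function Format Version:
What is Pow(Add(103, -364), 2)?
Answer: 68121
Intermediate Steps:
Pow(Add(103, -364), 2) = Pow(-261, 2) = 68121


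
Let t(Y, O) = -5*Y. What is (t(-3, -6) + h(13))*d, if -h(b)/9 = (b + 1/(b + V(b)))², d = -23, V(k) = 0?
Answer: 5923995/169 ≈ 35053.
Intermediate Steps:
h(b) = -9*(b + 1/b)² (h(b) = -9*(b + 1/(b + 0))² = -9*(b + 1/b)²)
(t(-3, -6) + h(13))*d = (-5*(-3) - 9*(1 + 13²)²/13²)*(-23) = (15 - 9*1/169*(1 + 169)²)*(-23) = (15 - 9*1/169*170²)*(-23) = (15 - 9*1/169*28900)*(-23) = (15 - 260100/169)*(-23) = -257565/169*(-23) = 5923995/169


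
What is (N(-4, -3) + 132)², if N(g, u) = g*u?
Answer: 20736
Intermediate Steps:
(N(-4, -3) + 132)² = (-4*(-3) + 132)² = (12 + 132)² = 144² = 20736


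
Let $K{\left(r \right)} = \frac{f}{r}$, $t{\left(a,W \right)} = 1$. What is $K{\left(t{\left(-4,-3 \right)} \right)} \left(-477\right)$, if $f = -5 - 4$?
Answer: $4293$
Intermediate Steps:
$f = -9$
$K{\left(r \right)} = - \frac{9}{r}$
$K{\left(t{\left(-4,-3 \right)} \right)} \left(-477\right) = - \frac{9}{1} \left(-477\right) = \left(-9\right) 1 \left(-477\right) = \left(-9\right) \left(-477\right) = 4293$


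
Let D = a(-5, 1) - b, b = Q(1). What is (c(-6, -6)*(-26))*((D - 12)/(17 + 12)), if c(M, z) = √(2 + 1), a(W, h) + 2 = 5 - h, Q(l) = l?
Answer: 286*√3/29 ≈ 17.082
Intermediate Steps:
a(W, h) = 3 - h (a(W, h) = -2 + (5 - h) = 3 - h)
b = 1
c(M, z) = √3
D = 1 (D = (3 - 1*1) - 1*1 = (3 - 1) - 1 = 2 - 1 = 1)
(c(-6, -6)*(-26))*((D - 12)/(17 + 12)) = (√3*(-26))*((1 - 12)/(17 + 12)) = (-26*√3)*(-11/29) = (-26*√3)*(-11*1/29) = -26*√3*(-11/29) = 286*√3/29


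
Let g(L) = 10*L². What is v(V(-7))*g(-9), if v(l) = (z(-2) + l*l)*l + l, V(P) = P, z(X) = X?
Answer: -272160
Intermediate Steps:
v(l) = l + l*(-2 + l²) (v(l) = (-2 + l*l)*l + l = (-2 + l²)*l + l = l*(-2 + l²) + l = l + l*(-2 + l²))
v(V(-7))*g(-9) = ((-7)³ - 1*(-7))*(10*(-9)²) = (-343 + 7)*(10*81) = -336*810 = -272160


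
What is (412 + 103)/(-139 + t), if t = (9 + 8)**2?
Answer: 103/30 ≈ 3.4333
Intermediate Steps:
t = 289 (t = 17**2 = 289)
(412 + 103)/(-139 + t) = (412 + 103)/(-139 + 289) = 515/150 = 515*(1/150) = 103/30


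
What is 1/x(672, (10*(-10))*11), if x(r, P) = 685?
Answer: 1/685 ≈ 0.0014599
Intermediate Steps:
1/x(672, (10*(-10))*11) = 1/685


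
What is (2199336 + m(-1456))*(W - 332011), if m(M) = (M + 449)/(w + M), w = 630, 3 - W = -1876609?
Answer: 2806003334570343/826 ≈ 3.3971e+12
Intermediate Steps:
W = 1876612 (W = 3 - 1*(-1876609) = 3 + 1876609 = 1876612)
m(M) = (449 + M)/(630 + M) (m(M) = (M + 449)/(630 + M) = (449 + M)/(630 + M))
(2199336 + m(-1456))*(W - 332011) = (2199336 + (449 - 1456)/(630 - 1456))*(1876612 - 332011) = (2199336 - 1007/(-826))*1544601 = (2199336 - 1/826*(-1007))*1544601 = (2199336 + 1007/826)*1544601 = (1816652543/826)*1544601 = 2806003334570343/826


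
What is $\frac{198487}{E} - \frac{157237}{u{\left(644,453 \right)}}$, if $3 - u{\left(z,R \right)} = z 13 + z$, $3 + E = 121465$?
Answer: $\frac{20887283825}{1094737006} \approx 19.08$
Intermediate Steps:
$E = 121462$ ($E = -3 + 121465 = 121462$)
$u{\left(z,R \right)} = 3 - 14 z$ ($u{\left(z,R \right)} = 3 - \left(z 13 + z\right) = 3 - \left(13 z + z\right) = 3 - 14 z$)
$\frac{198487}{E} - \frac{157237}{u{\left(644,453 \right)}} = \frac{198487}{121462} - \frac{157237}{3 - 9016} = 198487 \cdot \frac{1}{121462} - \frac{157237}{3 - 9016} = \frac{198487}{121462} - \frac{157237}{-9013} = \frac{198487}{121462} - - \frac{157237}{9013} = \frac{198487}{121462} + \frac{157237}{9013} = \frac{20887283825}{1094737006}$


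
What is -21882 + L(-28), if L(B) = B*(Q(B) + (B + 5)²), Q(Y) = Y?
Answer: -35910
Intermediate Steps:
L(B) = B*(B + (5 + B)²) (L(B) = B*(B + (B + 5)²) = B*(B + (5 + B)²))
-21882 + L(-28) = -21882 - 28*(-28 + (5 - 28)²) = -21882 - 28*(-28 + (-23)²) = -21882 - 28*(-28 + 529) = -21882 - 28*501 = -21882 - 14028 = -35910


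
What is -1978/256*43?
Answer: -42527/128 ≈ -332.24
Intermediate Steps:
-1978/256*43 = -1978*1/256*43 = -989/128*43 = -42527/128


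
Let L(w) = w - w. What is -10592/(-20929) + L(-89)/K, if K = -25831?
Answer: 10592/20929 ≈ 0.50609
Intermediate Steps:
L(w) = 0
-10592/(-20929) + L(-89)/K = -10592/(-20929) + 0/(-25831) = -10592*(-1/20929) + 0*(-1/25831) = 10592/20929 + 0 = 10592/20929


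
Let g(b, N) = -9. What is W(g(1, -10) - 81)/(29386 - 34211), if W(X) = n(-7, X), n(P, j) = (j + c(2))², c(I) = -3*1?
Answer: -8649/4825 ≈ -1.7925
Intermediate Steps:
c(I) = -3
n(P, j) = (-3 + j)² (n(P, j) = (j - 3)² = (-3 + j)²)
W(X) = (-3 + X)²
W(g(1, -10) - 81)/(29386 - 34211) = (-3 + (-9 - 81))²/(29386 - 34211) = (-3 - 90)²/(-4825) = (-93)²*(-1/4825) = 8649*(-1/4825) = -8649/4825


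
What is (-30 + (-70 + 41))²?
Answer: 3481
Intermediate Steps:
(-30 + (-70 + 41))² = (-30 - 29)² = (-59)² = 3481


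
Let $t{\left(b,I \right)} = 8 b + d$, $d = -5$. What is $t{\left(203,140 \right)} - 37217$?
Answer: $-35598$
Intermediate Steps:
$t{\left(b,I \right)} = -5 + 8 b$ ($t{\left(b,I \right)} = 8 b - 5 = -5 + 8 b$)
$t{\left(203,140 \right)} - 37217 = \left(-5 + 8 \cdot 203\right) - 37217 = \left(-5 + 1624\right) - 37217 = 1619 - 37217 = -35598$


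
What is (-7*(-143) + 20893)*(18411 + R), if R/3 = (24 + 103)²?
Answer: 1462475412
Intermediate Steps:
R = 48387 (R = 3*(24 + 103)² = 3*127² = 3*16129 = 48387)
(-7*(-143) + 20893)*(18411 + R) = (-7*(-143) + 20893)*(18411 + 48387) = (1001 + 20893)*66798 = 21894*66798 = 1462475412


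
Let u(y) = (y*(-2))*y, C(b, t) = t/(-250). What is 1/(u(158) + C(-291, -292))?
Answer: -125/6240854 ≈ -2.0029e-5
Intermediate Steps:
C(b, t) = -t/250 (C(b, t) = t*(-1/250) = -t/250)
u(y) = -2*y² (u(y) = (-2*y)*y = -2*y²)
1/(u(158) + C(-291, -292)) = 1/(-2*158² - 1/250*(-292)) = 1/(-2*24964 + 146/125) = 1/(-49928 + 146/125) = 1/(-6240854/125) = -125/6240854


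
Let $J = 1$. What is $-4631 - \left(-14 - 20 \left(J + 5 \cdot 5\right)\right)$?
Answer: $-4097$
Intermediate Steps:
$-4631 - \left(-14 - 20 \left(J + 5 \cdot 5\right)\right) = -4631 - \left(-14 - 20 \left(1 + 5 \cdot 5\right)\right) = -4631 - \left(-14 - 20 \left(1 + 25\right)\right) = -4631 - \left(-14 - 520\right) = -4631 - -534 = -4631 + 534 = -4097$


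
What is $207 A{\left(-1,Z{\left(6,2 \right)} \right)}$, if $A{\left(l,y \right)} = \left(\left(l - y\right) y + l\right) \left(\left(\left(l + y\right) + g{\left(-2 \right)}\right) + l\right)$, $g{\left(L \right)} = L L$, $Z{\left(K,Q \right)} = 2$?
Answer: $-5796$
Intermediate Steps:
$g{\left(L \right)} = L^{2}$
$A{\left(l,y \right)} = \left(l + y \left(l - y\right)\right) \left(4 + y + 2 l\right)$ ($A{\left(l,y \right)} = \left(\left(l - y\right) y + l\right) \left(\left(\left(l + y\right) + \left(-2\right)^{2}\right) + l\right) = \left(y \left(l - y\right) + l\right) \left(\left(\left(l + y\right) + 4\right) + l\right) = \left(l + y \left(l - y\right)\right) \left(\left(4 + l + y\right) + l\right) = \left(l + y \left(l - y\right)\right) \left(4 + y + 2 l\right)$)
$207 A{\left(-1,Z{\left(6,2 \right)} \right)} = 207 \left(- 2^{3} - 4 \cdot 2^{2} + 2 \left(-1\right)^{2} + 4 \left(-1\right) - - 2^{2} + 2 \cdot 2 \left(-1\right)^{2} + 5 \left(-1\right) 2\right) = 207 \left(\left(-1\right) 8 - 16 + 2 \cdot 1 - 4 - \left(-1\right) 4 + 2 \cdot 2 \cdot 1 - 10\right) = 207 \left(-8 - 16 + 2 - 4 + 4 + 4 - 10\right) = 207 \left(-28\right) = -5796$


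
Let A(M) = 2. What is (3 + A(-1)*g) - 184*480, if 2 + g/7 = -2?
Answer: -88373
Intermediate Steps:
g = -28 (g = -14 + 7*(-2) = -14 - 14 = -28)
(3 + A(-1)*g) - 184*480 = (3 + 2*(-28)) - 184*480 = (3 - 56) - 88320 = -53 - 88320 = -88373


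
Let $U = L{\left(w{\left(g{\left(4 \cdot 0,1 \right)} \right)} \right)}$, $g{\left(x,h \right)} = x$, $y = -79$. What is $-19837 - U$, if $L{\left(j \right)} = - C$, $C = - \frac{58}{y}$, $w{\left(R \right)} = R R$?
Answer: $- \frac{1567065}{79} \approx -19836.0$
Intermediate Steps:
$w{\left(R \right)} = R^{2}$
$C = \frac{58}{79}$ ($C = - \frac{58}{-79} = \left(-58\right) \left(- \frac{1}{79}\right) = \frac{58}{79} \approx 0.73418$)
$L{\left(j \right)} = - \frac{58}{79}$ ($L{\left(j \right)} = \left(-1\right) \frac{58}{79} = - \frac{58}{79}$)
$U = - \frac{58}{79} \approx -0.73418$
$-19837 - U = -19837 - - \frac{58}{79} = -19837 + \frac{58}{79} = - \frac{1567065}{79}$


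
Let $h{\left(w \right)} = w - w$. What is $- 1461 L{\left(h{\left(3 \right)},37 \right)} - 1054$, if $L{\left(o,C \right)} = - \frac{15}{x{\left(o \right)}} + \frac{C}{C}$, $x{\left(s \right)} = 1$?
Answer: $19400$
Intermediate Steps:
$h{\left(w \right)} = 0$
$L{\left(o,C \right)} = -14$ ($L{\left(o,C \right)} = - \frac{15}{1} + \frac{C}{C} = \left(-15\right) 1 + 1 = -15 + 1 = -14$)
$- 1461 L{\left(h{\left(3 \right)},37 \right)} - 1054 = \left(-1461\right) \left(-14\right) - 1054 = 20454 - 1054 = 19400$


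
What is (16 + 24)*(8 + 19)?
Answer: 1080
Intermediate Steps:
(16 + 24)*(8 + 19) = 40*27 = 1080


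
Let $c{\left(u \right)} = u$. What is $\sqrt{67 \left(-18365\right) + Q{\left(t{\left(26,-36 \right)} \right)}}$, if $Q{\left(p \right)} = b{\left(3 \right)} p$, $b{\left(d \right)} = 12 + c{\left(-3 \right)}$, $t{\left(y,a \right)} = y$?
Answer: $i \sqrt{1230221} \approx 1109.2 i$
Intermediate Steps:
$b{\left(d \right)} = 9$ ($b{\left(d \right)} = 12 - 3 = 9$)
$Q{\left(p \right)} = 9 p$
$\sqrt{67 \left(-18365\right) + Q{\left(t{\left(26,-36 \right)} \right)}} = \sqrt{67 \left(-18365\right) + 9 \cdot 26} = \sqrt{-1230455 + 234} = \sqrt{-1230221} = i \sqrt{1230221}$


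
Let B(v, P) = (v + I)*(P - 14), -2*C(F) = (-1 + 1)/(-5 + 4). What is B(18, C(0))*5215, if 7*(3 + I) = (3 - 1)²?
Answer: -1136870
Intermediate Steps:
I = -17/7 (I = -3 + (3 - 1)²/7 = -3 + (⅐)*2² = -3 + (⅐)*4 = -3 + 4/7 = -17/7 ≈ -2.4286)
C(F) = 0 (C(F) = -(-1 + 1)/(2*(-5 + 4)) = -0/(-1) = -0*(-1) = -½*0 = 0)
B(v, P) = (-14 + P)*(-17/7 + v) (B(v, P) = (v - 17/7)*(P - 14) = (-17/7 + v)*(-14 + P) = (-14 + P)*(-17/7 + v))
B(18, C(0))*5215 = (34 - 14*18 - 17/7*0 + 0*18)*5215 = (34 - 252 + 0 + 0)*5215 = -218*5215 = -1136870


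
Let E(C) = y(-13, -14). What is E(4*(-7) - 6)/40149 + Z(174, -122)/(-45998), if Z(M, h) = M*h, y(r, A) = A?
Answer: 425819500/923386851 ≈ 0.46115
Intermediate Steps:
E(C) = -14
E(4*(-7) - 6)/40149 + Z(174, -122)/(-45998) = -14/40149 + (174*(-122))/(-45998) = -14*1/40149 - 21228*(-1/45998) = -14/40149 + 10614/22999 = 425819500/923386851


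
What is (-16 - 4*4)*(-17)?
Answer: 544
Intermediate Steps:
(-16 - 4*4)*(-17) = (-16 - 16)*(-17) = -32*(-17) = 544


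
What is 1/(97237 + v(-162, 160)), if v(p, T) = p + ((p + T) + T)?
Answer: 1/97233 ≈ 1.0285e-5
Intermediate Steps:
v(p, T) = 2*T + 2*p (v(p, T) = p + ((T + p) + T) = p + (p + 2*T) = 2*T + 2*p)
1/(97237 + v(-162, 160)) = 1/(97237 + (2*160 + 2*(-162))) = 1/(97237 + (320 - 324)) = 1/(97237 - 4) = 1/97233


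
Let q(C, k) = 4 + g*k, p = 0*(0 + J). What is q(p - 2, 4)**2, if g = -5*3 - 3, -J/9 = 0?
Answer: 4624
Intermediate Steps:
J = 0 (J = -9*0 = 0)
p = 0 (p = 0*(0 + 0) = 0*0 = 0)
g = -18 (g = -15 - 3 = -18)
q(C, k) = 4 - 18*k
q(p - 2, 4)**2 = (4 - 18*4)**2 = (4 - 72)**2 = (-68)**2 = 4624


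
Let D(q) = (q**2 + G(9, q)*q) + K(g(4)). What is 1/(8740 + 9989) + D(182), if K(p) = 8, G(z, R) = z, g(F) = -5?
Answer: 651207331/18729 ≈ 34770.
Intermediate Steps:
D(q) = 8 + q**2 + 9*q (D(q) = (q**2 + 9*q) + 8 = 8 + q**2 + 9*q)
1/(8740 + 9989) + D(182) = 1/(8740 + 9989) + (8 + 182**2 + 9*182) = 1/18729 + (8 + 33124 + 1638) = 1/18729 + 34770 = 651207331/18729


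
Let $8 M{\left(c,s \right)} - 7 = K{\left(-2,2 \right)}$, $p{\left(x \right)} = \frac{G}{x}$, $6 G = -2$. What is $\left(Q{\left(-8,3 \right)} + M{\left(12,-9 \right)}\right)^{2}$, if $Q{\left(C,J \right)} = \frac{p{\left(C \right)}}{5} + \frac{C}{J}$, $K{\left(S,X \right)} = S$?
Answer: $\frac{3721}{900} \approx 4.1344$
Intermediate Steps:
$G = - \frac{1}{3}$ ($G = \frac{1}{6} \left(-2\right) = - \frac{1}{3} \approx -0.33333$)
$p{\left(x \right)} = - \frac{1}{3 x}$
$Q{\left(C,J \right)} = - \frac{1}{15 C} + \frac{C}{J}$ ($Q{\left(C,J \right)} = \frac{\left(- \frac{1}{3}\right) \frac{1}{C}}{5} + \frac{C}{J} = - \frac{1}{3 C} \frac{1}{5} + \frac{C}{J} = - \frac{1}{15 C} + \frac{C}{J}$)
$M{\left(c,s \right)} = \frac{5}{8}$ ($M{\left(c,s \right)} = \frac{7}{8} + \frac{1}{8} \left(-2\right) = \frac{7}{8} - \frac{1}{4} = \frac{5}{8}$)
$\left(Q{\left(-8,3 \right)} + M{\left(12,-9 \right)}\right)^{2} = \left(\left(- \frac{1}{15 \left(-8\right)} - \frac{8}{3}\right) + \frac{5}{8}\right)^{2} = \left(\left(\left(- \frac{1}{15}\right) \left(- \frac{1}{8}\right) - \frac{8}{3}\right) + \frac{5}{8}\right)^{2} = \left(\left(\frac{1}{120} - \frac{8}{3}\right) + \frac{5}{8}\right)^{2} = \left(- \frac{319}{120} + \frac{5}{8}\right)^{2} = \left(- \frac{61}{30}\right)^{2} = \frac{3721}{900}$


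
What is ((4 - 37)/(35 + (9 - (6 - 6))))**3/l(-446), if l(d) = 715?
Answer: -27/45760 ≈ -0.00059003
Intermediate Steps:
((4 - 37)/(35 + (9 - (6 - 6))))**3/l(-446) = ((4 - 37)/(35 + (9 - (6 - 6))))**3/715 = (-33/(35 + (9 - 1*0)))**3*(1/715) = (-33/(35 + (9 + 0)))**3*(1/715) = (-33/(35 + 9))**3*(1/715) = (-33/44)**3*(1/715) = (-33*1/44)**3*(1/715) = (-3/4)**3*(1/715) = -27/64*1/715 = -27/45760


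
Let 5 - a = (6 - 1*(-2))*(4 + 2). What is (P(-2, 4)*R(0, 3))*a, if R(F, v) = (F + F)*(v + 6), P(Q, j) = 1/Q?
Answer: 0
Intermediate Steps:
a = -43 (a = 5 - (6 - 1*(-2))*(4 + 2) = 5 - (6 + 2)*6 = 5 - 8*6 = 5 - 1*48 = 5 - 48 = -43)
R(F, v) = 2*F*(6 + v) (R(F, v) = (2*F)*(6 + v) = 2*F*(6 + v))
(P(-2, 4)*R(0, 3))*a = ((2*0*(6 + 3))/(-2))*(-43) = -0*9*(-43) = -1/2*0*(-43) = 0*(-43) = 0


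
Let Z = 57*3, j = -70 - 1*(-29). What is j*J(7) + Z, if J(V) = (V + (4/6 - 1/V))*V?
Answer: -5965/3 ≈ -1988.3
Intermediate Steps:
J(V) = V*(2/3 + V - 1/V) (J(V) = (V + (4*(1/6) - 1/V))*V = (V + (2/3 - 1/V))*V = (2/3 + V - 1/V)*V = V*(2/3 + V - 1/V))
j = -41 (j = -70 + 29 = -41)
Z = 171
j*J(7) + Z = -41*(-1 + 7**2 + (2/3)*7) + 171 = -41*(-1 + 49 + 14/3) + 171 = -41*158/3 + 171 = -6478/3 + 171 = -5965/3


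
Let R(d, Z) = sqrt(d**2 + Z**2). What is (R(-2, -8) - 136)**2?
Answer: 18564 - 544*sqrt(17) ≈ 16321.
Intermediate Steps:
R(d, Z) = sqrt(Z**2 + d**2)
(R(-2, -8) - 136)**2 = (sqrt((-8)**2 + (-2)**2) - 136)**2 = (sqrt(64 + 4) - 136)**2 = (sqrt(68) - 136)**2 = (2*sqrt(17) - 136)**2 = (-136 + 2*sqrt(17))**2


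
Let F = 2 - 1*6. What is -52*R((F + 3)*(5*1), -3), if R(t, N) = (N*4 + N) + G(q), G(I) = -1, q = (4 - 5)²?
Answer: 832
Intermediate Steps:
q = 1 (q = (-1)² = 1)
F = -4 (F = 2 - 6 = -4)
R(t, N) = -1 + 5*N (R(t, N) = (N*4 + N) - 1 = (4*N + N) - 1 = 5*N - 1 = -1 + 5*N)
-52*R((F + 3)*(5*1), -3) = -52*(-1 + 5*(-3)) = -52*(-1 - 15) = -52*(-16) = 832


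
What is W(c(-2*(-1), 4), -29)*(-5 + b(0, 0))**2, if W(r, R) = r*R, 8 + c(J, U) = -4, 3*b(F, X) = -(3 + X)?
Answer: 12528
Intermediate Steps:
b(F, X) = -1 - X/3 (b(F, X) = (-(3 + X))/3 = (-3 - X)/3 = -1 - X/3)
c(J, U) = -12 (c(J, U) = -8 - 4 = -12)
W(r, R) = R*r
W(c(-2*(-1), 4), -29)*(-5 + b(0, 0))**2 = (-29*(-12))*(-5 + (-1 - 1/3*0))**2 = 348*(-5 + (-1 + 0))**2 = 348*(-5 - 1)**2 = 348*(-6)**2 = 348*36 = 12528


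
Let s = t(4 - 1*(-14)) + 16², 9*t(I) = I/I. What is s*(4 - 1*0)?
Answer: 9220/9 ≈ 1024.4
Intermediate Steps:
t(I) = ⅑ (t(I) = (I/I)/9 = (⅑)*1 = ⅑)
s = 2305/9 (s = ⅑ + 16² = ⅑ + 256 = 2305/9 ≈ 256.11)
s*(4 - 1*0) = 2305*(4 - 1*0)/9 = 2305*(4 + 0)/9 = (2305/9)*4 = 9220/9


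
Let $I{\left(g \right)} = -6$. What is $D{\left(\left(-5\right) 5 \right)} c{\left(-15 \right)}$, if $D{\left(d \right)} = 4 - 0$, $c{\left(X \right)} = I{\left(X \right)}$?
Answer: $-24$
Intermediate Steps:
$c{\left(X \right)} = -6$
$D{\left(d \right)} = 4$ ($D{\left(d \right)} = 4 + 0 = 4$)
$D{\left(\left(-5\right) 5 \right)} c{\left(-15 \right)} = 4 \left(-6\right) = -24$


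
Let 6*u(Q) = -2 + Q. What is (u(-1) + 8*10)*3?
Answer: 477/2 ≈ 238.50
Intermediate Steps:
u(Q) = -⅓ + Q/6 (u(Q) = (-2 + Q)/6 = -⅓ + Q/6)
(u(-1) + 8*10)*3 = ((-⅓ + (⅙)*(-1)) + 8*10)*3 = ((-⅓ - ⅙) + 80)*3 = (-½ + 80)*3 = (159/2)*3 = 477/2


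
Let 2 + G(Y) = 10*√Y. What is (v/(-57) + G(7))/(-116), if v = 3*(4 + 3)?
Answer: 45/2204 - 5*√7/58 ≈ -0.20766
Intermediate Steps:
v = 21 (v = 3*7 = 21)
G(Y) = -2 + 10*√Y
(v/(-57) + G(7))/(-116) = (21/(-57) + (-2 + 10*√7))/(-116) = -(21*(-1/57) + (-2 + 10*√7))/116 = -(-7/19 + (-2 + 10*√7))/116 = -(-45/19 + 10*√7)/116 = 45/2204 - 5*√7/58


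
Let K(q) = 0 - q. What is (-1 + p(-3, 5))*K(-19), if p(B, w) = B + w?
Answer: 19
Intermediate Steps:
K(q) = -q
(-1 + p(-3, 5))*K(-19) = (-1 + (-3 + 5))*(-1*(-19)) = (-1 + 2)*19 = 1*19 = 19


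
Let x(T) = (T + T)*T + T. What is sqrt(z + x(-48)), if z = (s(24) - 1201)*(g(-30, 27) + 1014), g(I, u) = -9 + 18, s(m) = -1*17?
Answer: I*sqrt(1241454) ≈ 1114.2*I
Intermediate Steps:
s(m) = -17
g(I, u) = 9
x(T) = T + 2*T**2 (x(T) = (2*T)*T + T = 2*T**2 + T = T + 2*T**2)
z = -1246014 (z = (-17 - 1201)*(9 + 1014) = -1218*1023 = -1246014)
sqrt(z + x(-48)) = sqrt(-1246014 - 48*(1 + 2*(-48))) = sqrt(-1246014 - 48*(1 - 96)) = sqrt(-1246014 - 48*(-95)) = sqrt(-1246014 + 4560) = sqrt(-1241454) = I*sqrt(1241454)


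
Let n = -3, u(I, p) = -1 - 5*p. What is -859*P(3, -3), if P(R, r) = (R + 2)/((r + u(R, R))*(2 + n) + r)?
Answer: -4295/16 ≈ -268.44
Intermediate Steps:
P(R, r) = (2 + R)/(1 + 5*R) (P(R, r) = (R + 2)/((r + (-1 - 5*R))*(2 - 3) + r) = (2 + R)/((-1 + r - 5*R)*(-1) + r) = (2 + R)/((1 - r + 5*R) + r) = (2 + R)/(1 + 5*R))
-859*P(3, -3) = -859*(2 + 3)/(1 + 5*3) = -859*5/(1 + 15) = -859*5/16 = -4295/16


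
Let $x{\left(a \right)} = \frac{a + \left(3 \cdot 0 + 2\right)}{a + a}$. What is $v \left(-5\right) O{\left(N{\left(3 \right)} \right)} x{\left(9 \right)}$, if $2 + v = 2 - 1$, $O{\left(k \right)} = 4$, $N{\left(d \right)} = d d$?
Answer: $\frac{110}{9} \approx 12.222$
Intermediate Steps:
$N{\left(d \right)} = d^{2}$
$v = -1$ ($v = -2 + \left(2 - 1\right) = -2 + 1 = -1$)
$x{\left(a \right)} = \frac{2 + a}{2 a}$ ($x{\left(a \right)} = \frac{a + \left(0 + 2\right)}{2 a} = \left(a + 2\right) \frac{1}{2 a} = \left(2 + a\right) \frac{1}{2 a} = \frac{2 + a}{2 a}$)
$v \left(-5\right) O{\left(N{\left(3 \right)} \right)} x{\left(9 \right)} = \left(-1\right) \left(-5\right) 4 \frac{2 + 9}{2 \cdot 9} = 5 \cdot 4 \cdot \frac{1}{2} \cdot \frac{1}{9} \cdot 11 = 20 \cdot \frac{11}{18} = \frac{110}{9}$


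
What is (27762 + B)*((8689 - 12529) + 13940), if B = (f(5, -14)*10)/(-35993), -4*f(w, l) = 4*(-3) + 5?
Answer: 10092300249850/35993 ≈ 2.8040e+8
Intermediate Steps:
f(w, l) = 7/4 (f(w, l) = -(4*(-3) + 5)/4 = -(-12 + 5)/4 = -¼*(-7) = 7/4)
B = -35/71986 (B = ((7/4)*10)/(-35993) = (35/2)*(-1/35993) = -35/71986 ≈ -0.00048621)
(27762 + B)*((8689 - 12529) + 13940) = (27762 - 35/71986)*((8689 - 12529) + 13940) = 1998475297*(-3840 + 13940)/71986 = (1998475297/71986)*10100 = 10092300249850/35993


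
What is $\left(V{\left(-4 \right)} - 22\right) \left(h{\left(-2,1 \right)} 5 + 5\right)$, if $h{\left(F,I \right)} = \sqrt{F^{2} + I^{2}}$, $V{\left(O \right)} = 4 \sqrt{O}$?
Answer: $- 10 \left(1 + \sqrt{5}\right) \left(11 - 4 i\right) \approx -355.97 + 129.44 i$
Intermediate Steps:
$\left(V{\left(-4 \right)} - 22\right) \left(h{\left(-2,1 \right)} 5 + 5\right) = \left(4 \sqrt{-4} - 22\right) \left(\sqrt{\left(-2\right)^{2} + 1^{2}} \cdot 5 + 5\right) = \left(4 \cdot 2 i - 22\right) \left(\sqrt{4 + 1} \cdot 5 + 5\right) = \left(8 i - 22\right) \left(\sqrt{5} \cdot 5 + 5\right) = \left(-22 + 8 i\right) \left(5 \sqrt{5} + 5\right) = \left(-22 + 8 i\right) \left(5 + 5 \sqrt{5}\right)$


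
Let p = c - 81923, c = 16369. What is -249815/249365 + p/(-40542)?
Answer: 621887348/1010975583 ≈ 0.61514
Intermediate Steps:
p = -65554 (p = 16369 - 81923 = -65554)
-249815/249365 + p/(-40542) = -249815/249365 - 65554/(-40542) = -249815*1/249365 - 65554*(-1/40542) = -49963/49873 + 32777/20271 = 621887348/1010975583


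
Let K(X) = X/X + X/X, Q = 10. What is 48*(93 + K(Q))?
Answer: 4560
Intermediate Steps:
K(X) = 2 (K(X) = 1 + 1 = 2)
48*(93 + K(Q)) = 48*(93 + 2) = 48*95 = 4560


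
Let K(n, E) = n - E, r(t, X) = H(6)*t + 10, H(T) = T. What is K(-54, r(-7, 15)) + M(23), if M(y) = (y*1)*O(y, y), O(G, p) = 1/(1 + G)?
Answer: -505/24 ≈ -21.042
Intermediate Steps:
r(t, X) = 10 + 6*t (r(t, X) = 6*t + 10 = 10 + 6*t)
M(y) = y/(1 + y) (M(y) = (y*1)/(1 + y) = y/(1 + y))
K(-54, r(-7, 15)) + M(23) = (-54 - (10 + 6*(-7))) + 23/(1 + 23) = (-54 - (10 - 42)) + 23/24 = (-54 - 1*(-32)) + 23*(1/24) = (-54 + 32) + 23/24 = -22 + 23/24 = -505/24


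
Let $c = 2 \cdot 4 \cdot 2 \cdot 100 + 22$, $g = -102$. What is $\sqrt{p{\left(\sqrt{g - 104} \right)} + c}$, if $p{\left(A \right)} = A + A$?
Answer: $\sqrt{1622 + 2 i \sqrt{206}} \approx 40.276 + 0.3564 i$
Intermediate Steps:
$p{\left(A \right)} = 2 A$
$c = 1622$ ($c = 8 \cdot 2 \cdot 100 + 22 = 16 \cdot 100 + 22 = 1600 + 22 = 1622$)
$\sqrt{p{\left(\sqrt{g - 104} \right)} + c} = \sqrt{2 \sqrt{-102 - 104} + 1622} = \sqrt{2 \sqrt{-206} + 1622} = \sqrt{2 i \sqrt{206} + 1622} = \sqrt{1622 + 2 i \sqrt{206}}$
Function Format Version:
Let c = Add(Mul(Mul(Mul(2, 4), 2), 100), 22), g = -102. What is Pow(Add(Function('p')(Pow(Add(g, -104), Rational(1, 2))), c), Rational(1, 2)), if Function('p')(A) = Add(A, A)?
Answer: Pow(Add(1622, Mul(2, I, Pow(206, Rational(1, 2)))), Rational(1, 2)) ≈ Add(40.276, Mul(0.3564, I))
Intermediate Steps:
Function('p')(A) = Mul(2, A)
c = 1622 (c = Add(Mul(Mul(8, 2), 100), 22) = Add(Mul(16, 100), 22) = Add(1600, 22) = 1622)
Pow(Add(Function('p')(Pow(Add(g, -104), Rational(1, 2))), c), Rational(1, 2)) = Pow(Add(Mul(2, Pow(Add(-102, -104), Rational(1, 2))), 1622), Rational(1, 2)) = Pow(Add(Mul(2, Pow(-206, Rational(1, 2))), 1622), Rational(1, 2)) = Pow(Add(Mul(2, Mul(I, Pow(206, Rational(1, 2)))), 1622), Rational(1, 2)) = Pow(Add(Mul(2, I, Pow(206, Rational(1, 2))), 1622), Rational(1, 2)) = Pow(Add(1622, Mul(2, I, Pow(206, Rational(1, 2)))), Rational(1, 2))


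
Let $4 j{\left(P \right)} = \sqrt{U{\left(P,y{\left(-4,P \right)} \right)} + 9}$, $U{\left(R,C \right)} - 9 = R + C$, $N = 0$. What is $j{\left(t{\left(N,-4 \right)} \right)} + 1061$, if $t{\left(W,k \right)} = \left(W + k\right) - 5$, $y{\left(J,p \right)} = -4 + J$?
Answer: $\frac{4245}{4} \approx 1061.3$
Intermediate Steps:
$U{\left(R,C \right)} = 9 + C + R$ ($U{\left(R,C \right)} = 9 + \left(R + C\right) = 9 + \left(C + R\right) = 9 + C + R$)
$t{\left(W,k \right)} = -5 + W + k$
$j{\left(P \right)} = \frac{\sqrt{10 + P}}{4}$ ($j{\left(P \right)} = \frac{\sqrt{\left(9 - 8 + P\right) + 9}}{4} = \frac{\sqrt{\left(1 + P\right) + 9}}{4} = \frac{\sqrt{10 + P}}{4}$)
$j{\left(t{\left(N,-4 \right)} \right)} + 1061 = \frac{\sqrt{10 - 9}}{4} + 1061 = \frac{\sqrt{1}}{4} + 1061 = \frac{1}{4} \cdot 1 + 1061 = \frac{1}{4} + 1061 = \frac{4245}{4}$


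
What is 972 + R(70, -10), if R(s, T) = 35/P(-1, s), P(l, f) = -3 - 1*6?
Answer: 8713/9 ≈ 968.11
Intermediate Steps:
P(l, f) = -9 (P(l, f) = -3 - 6 = -9)
R(s, T) = -35/9 (R(s, T) = 35/(-9) = 35*(-1/9) = -35/9)
972 + R(70, -10) = 972 - 35/9 = 8713/9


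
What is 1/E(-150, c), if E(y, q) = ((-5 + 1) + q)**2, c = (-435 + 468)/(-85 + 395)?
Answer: 96100/1456849 ≈ 0.065964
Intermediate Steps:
c = 33/310 ≈ 0.10645
E(y, q) = (-4 + q)**2
1/E(-150, c) = 1/((-4 + 33/310)**2) = 1/((-1207/310)**2) = 1/(1456849/96100) = 96100/1456849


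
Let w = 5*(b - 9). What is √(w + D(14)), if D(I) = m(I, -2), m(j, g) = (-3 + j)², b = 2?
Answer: √86 ≈ 9.2736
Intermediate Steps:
D(I) = (-3 + I)²
w = -35 (w = 5*(2 - 9) = 5*(-7) = -35)
√(w + D(14)) = √(-35 + (-3 + 14)²) = √(-35 + 11²) = √(-35 + 121) = √86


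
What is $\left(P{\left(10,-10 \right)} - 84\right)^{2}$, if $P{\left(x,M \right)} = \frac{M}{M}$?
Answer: $6889$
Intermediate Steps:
$P{\left(x,M \right)} = 1$
$\left(P{\left(10,-10 \right)} - 84\right)^{2} = \left(1 - 84\right)^{2} = \left(-83\right)^{2} = 6889$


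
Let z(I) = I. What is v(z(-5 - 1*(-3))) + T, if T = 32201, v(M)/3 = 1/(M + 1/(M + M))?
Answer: 96599/3 ≈ 32200.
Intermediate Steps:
v(M) = 3/(M + 1/(2*M)) (v(M) = 3/(M + 1/(M + M)) = 3/(M + 1/(2*M)))
v(z(-5 - 1*(-3))) + T = 6*(-5 - 1*(-3))/(1 + 2*(-5 - 1*(-3))²) + 32201 = 6*(-5 + 3)/(1 + 2*(-5 + 3)²) + 32201 = 6*(-2)/(1 + 2*(-2)²) + 32201 = 6*(-2)/(1 + 2*4) + 32201 = 6*(-2)/(1 + 8) + 32201 = 6*(-2)/9 + 32201 = 6*(-2)*(⅑) + 32201 = -4/3 + 32201 = 96599/3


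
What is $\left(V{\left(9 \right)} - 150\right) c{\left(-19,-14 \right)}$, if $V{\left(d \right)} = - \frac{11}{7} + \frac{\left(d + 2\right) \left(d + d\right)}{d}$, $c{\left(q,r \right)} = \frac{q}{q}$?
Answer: $- \frac{907}{7} \approx -129.57$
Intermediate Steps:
$c{\left(q,r \right)} = 1$
$V{\left(d \right)} = \frac{17}{7} + 2 d$ ($V{\left(d \right)} = \left(-11\right) \frac{1}{7} + \frac{\left(2 + d\right) 2 d}{d} = - \frac{11}{7} + \frac{2 d \left(2 + d\right)}{d} = - \frac{11}{7} + \left(4 + 2 d\right) = \frac{17}{7} + 2 d$)
$\left(V{\left(9 \right)} - 150\right) c{\left(-19,-14 \right)} = \left(\left(\frac{17}{7} + 2 \cdot 9\right) - 150\right) 1 = \left(\left(\frac{17}{7} + 18\right) - 150\right) 1 = \left(\frac{143}{7} - 150\right) 1 = \left(- \frac{907}{7}\right) 1 = - \frac{907}{7}$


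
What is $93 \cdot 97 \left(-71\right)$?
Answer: $-640491$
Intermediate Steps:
$93 \cdot 97 \left(-71\right) = 9021 \left(-71\right) = -640491$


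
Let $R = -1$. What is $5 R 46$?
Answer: $-230$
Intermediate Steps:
$5 R 46 = 5 \left(-1\right) 46 = \left(-5\right) 46 = -230$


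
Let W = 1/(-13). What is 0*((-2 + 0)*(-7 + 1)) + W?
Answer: -1/13 ≈ -0.076923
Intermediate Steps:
W = -1/13 ≈ -0.076923
0*((-2 + 0)*(-7 + 1)) + W = 0*((-2 + 0)*(-7 + 1)) - 1/13 = 0*(-2*(-6)) - 1/13 = 0*12 - 1/13 = 0 - 1/13 = -1/13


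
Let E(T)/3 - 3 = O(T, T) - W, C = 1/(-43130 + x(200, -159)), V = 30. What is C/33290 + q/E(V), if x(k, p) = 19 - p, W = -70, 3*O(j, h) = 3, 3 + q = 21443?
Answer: 15328228697489/158715800880 ≈ 96.577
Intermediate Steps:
q = 21440 (q = -3 + 21443 = 21440)
O(j, h) = 1 (O(j, h) = (⅓)*3 = 1)
C = -1/42952 (C = 1/(-43130 + (19 - 1*(-159))) = 1/(-43130 + (19 + 159)) = 1/(-43130 + 178) = 1/(-42952) = -1/42952 ≈ -2.3282e-5)
E(T) = 222 (E(T) = 9 + 3*(1 - 1*(-70)) = 9 + 3*(1 + 70) = 9 + 3*71 = 9 + 213 = 222)
C/33290 + q/E(V) = -1/42952/33290 + 21440/222 = -1/42952*1/33290 + 21440*(1/222) = -1/1429872080 + 10720/111 = 15328228697489/158715800880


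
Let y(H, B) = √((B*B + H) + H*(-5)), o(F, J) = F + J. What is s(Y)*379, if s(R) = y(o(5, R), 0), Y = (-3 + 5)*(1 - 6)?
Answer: 758*√5 ≈ 1694.9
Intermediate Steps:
Y = -10 (Y = 2*(-5) = -10)
y(H, B) = √(B² - 4*H) (y(H, B) = √((B² + H) - 5*H) = √((H + B²) - 5*H) = √(B² - 4*H))
s(R) = √(-20 - 4*R) (s(R) = √(0² - 4*(5 + R)) = √(0 + (-20 - 4*R)) = √(-20 - 4*R))
s(Y)*379 = (2*√(-5 - 1*(-10)))*379 = (2*√(-5 + 10))*379 = (2*√5)*379 = 758*√5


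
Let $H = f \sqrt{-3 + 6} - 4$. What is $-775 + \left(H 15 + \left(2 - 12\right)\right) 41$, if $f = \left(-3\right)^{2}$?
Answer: $-3645 + 5535 \sqrt{3} \approx 5941.9$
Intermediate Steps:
$f = 9$
$H = -4 + 9 \sqrt{3}$ ($H = 9 \sqrt{-3 + 6} - 4 = 9 \sqrt{3} - 4 = -4 + 9 \sqrt{3} \approx 11.588$)
$-775 + \left(H 15 + \left(2 - 12\right)\right) 41 = -775 + \left(\left(-4 + 9 \sqrt{3}\right) 15 + \left(2 - 12\right)\right) 41 = -775 + \left(\left(-60 + 135 \sqrt{3}\right) + \left(2 - 12\right)\right) 41 = -775 + \left(\left(-60 + 135 \sqrt{3}\right) - 10\right) 41 = -775 + \left(-70 + 135 \sqrt{3}\right) 41 = -775 - \left(2870 - 5535 \sqrt{3}\right) = -3645 + 5535 \sqrt{3}$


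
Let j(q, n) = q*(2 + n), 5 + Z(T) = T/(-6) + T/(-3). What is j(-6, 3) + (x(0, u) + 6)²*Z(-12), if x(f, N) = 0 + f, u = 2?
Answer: 6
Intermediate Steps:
x(f, N) = f
Z(T) = -5 - T/2 (Z(T) = -5 + (T/(-6) + T/(-3)) = -5 + (T*(-⅙) + T*(-⅓)) = -5 + (-T/6 - T/3) = -5 - T/2)
j(-6, 3) + (x(0, u) + 6)²*Z(-12) = -6*(2 + 3) + (0 + 6)²*(-5 - ½*(-12)) = -6*5 + 6²*(-5 + 6) = -30 + 36*1 = -30 + 36 = 6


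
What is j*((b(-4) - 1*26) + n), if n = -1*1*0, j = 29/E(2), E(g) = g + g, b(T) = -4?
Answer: -435/2 ≈ -217.50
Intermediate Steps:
E(g) = 2*g
j = 29/4 (j = 29/((2*2)) = 29/4 ≈ 7.2500)
n = 0 (n = -1*0 = 0)
j*((b(-4) - 1*26) + n) = 29*((-4 - 1*26) + 0)/4 = 29*((-4 - 26) + 0)/4 = 29*(-30 + 0)/4 = (29/4)*(-30) = -435/2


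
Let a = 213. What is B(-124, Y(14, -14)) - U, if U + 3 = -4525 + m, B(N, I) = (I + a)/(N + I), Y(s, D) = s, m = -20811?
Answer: 2787063/110 ≈ 25337.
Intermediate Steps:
B(N, I) = (213 + I)/(I + N) (B(N, I) = (I + 213)/(N + I) = (213 + I)/(I + N))
U = -25339 (U = -3 + (-4525 - 20811) = -3 - 25336 = -25339)
B(-124, Y(14, -14)) - U = (213 + 14)/(14 - 124) - 1*(-25339) = 227/(-110) + 25339 = -1/110*227 + 25339 = -227/110 + 25339 = 2787063/110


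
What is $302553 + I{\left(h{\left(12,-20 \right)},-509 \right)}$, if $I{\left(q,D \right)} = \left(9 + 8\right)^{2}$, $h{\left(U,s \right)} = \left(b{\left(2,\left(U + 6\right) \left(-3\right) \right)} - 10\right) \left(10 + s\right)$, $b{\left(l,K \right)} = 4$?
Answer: $302842$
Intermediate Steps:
$h{\left(U,s \right)} = -60 - 6 s$ ($h{\left(U,s \right)} = \left(4 - 10\right) \left(10 + s\right) = - 6 \left(10 + s\right) = -60 - 6 s$)
$I{\left(q,D \right)} = 289$ ($I{\left(q,D \right)} = 17^{2} = 289$)
$302553 + I{\left(h{\left(12,-20 \right)},-509 \right)} = 302553 + 289 = 302842$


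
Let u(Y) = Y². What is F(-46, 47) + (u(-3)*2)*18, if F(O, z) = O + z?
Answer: 325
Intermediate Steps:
F(-46, 47) + (u(-3)*2)*18 = (-46 + 47) + ((-3)²*2)*18 = 1 + (9*2)*18 = 1 + 18*18 = 1 + 324 = 325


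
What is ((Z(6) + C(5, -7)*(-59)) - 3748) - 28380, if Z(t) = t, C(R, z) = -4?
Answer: -31886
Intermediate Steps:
((Z(6) + C(5, -7)*(-59)) - 3748) - 28380 = ((6 - 4*(-59)) - 3748) - 28380 = ((6 + 236) - 3748) - 28380 = (242 - 3748) - 28380 = -3506 - 28380 = -31886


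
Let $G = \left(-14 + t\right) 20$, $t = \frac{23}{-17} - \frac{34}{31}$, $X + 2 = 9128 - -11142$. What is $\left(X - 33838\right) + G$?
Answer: $- \frac{7324770}{527} \approx -13899.0$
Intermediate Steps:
$X = 20268$ ($X = -2 + \left(9128 - -11142\right) = -2 + \left(9128 + 11142\right) = -2 + 20270 = 20268$)
$t = - \frac{1291}{527}$ ($t = 23 \left(- \frac{1}{17}\right) - \frac{34}{31} = - \frac{23}{17} - \frac{34}{31} = - \frac{1291}{527} \approx -2.4497$)
$G = - \frac{173380}{527}$ ($G = \left(-14 - \frac{1291}{527}\right) 20 = \left(- \frac{8669}{527}\right) 20 = - \frac{173380}{527} \approx -328.99$)
$\left(X - 33838\right) + G = \left(20268 - 33838\right) - \frac{173380}{527} = -13570 - \frac{173380}{527} = - \frac{7324770}{527}$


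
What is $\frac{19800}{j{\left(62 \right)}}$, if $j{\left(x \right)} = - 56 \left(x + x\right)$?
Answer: $- \frac{2475}{868} \approx -2.8514$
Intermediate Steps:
$j{\left(x \right)} = - 112 x$ ($j{\left(x \right)} = - 56 \cdot 2 x = - 112 x$)
$\frac{19800}{j{\left(62 \right)}} = \frac{19800}{\left(-112\right) 62} = \frac{19800}{-6944} = 19800 \left(- \frac{1}{6944}\right) = - \frac{2475}{868}$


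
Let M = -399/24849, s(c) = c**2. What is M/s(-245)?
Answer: -19/71026725 ≈ -2.6751e-7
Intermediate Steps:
M = -133/8283 (M = -399*1/24849 = -133/8283 ≈ -0.016057)
M/s(-245) = -133/(8283*((-245)**2)) = -133/8283/60025 = -133/8283*1/60025 = -19/71026725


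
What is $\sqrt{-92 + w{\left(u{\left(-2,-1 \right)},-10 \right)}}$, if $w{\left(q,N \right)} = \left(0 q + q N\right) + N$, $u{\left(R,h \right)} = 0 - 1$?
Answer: $2 i \sqrt{23} \approx 9.5917 i$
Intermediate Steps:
$u{\left(R,h \right)} = -1$ ($u{\left(R,h \right)} = 0 - 1 = -1$)
$w{\left(q,N \right)} = N + N q$ ($w{\left(q,N \right)} = \left(0 + N q\right) + N = N q + N = N + N q$)
$\sqrt{-92 + w{\left(u{\left(-2,-1 \right)},-10 \right)}} = \sqrt{-92 - 10 \left(1 - 1\right)} = \sqrt{-92 - 0} = \sqrt{-92 + 0} = \sqrt{-92} = 2 i \sqrt{23}$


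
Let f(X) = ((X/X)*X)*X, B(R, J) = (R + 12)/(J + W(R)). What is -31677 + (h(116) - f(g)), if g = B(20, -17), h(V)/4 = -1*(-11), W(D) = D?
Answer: -285721/9 ≈ -31747.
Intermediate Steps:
h(V) = 44 (h(V) = 4*(-1*(-11)) = 4*11 = 44)
B(R, J) = (12 + R)/(J + R) (B(R, J) = (R + 12)/(J + R) = (12 + R)/(J + R))
g = 32/3 (g = (12 + 20)/(-17 + 20) = 32/3 ≈ 10.667)
f(X) = X**2 (f(X) = (1*X)*X = X*X = X**2)
-31677 + (h(116) - f(g)) = -31677 + (44 - (32/3)**2) = -31677 + (44 - 1*1024/9) = -31677 + (44 - 1024/9) = -31677 - 628/9 = -285721/9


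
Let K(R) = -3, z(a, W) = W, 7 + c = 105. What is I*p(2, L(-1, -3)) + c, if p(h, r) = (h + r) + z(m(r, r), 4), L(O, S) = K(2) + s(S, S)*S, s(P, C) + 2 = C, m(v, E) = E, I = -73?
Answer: -1216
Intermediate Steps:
c = 98 (c = -7 + 105 = 98)
s(P, C) = -2 + C
L(O, S) = -3 + S*(-2 + S) (L(O, S) = -3 + (-2 + S)*S = -3 + S*(-2 + S))
p(h, r) = 4 + h + r (p(h, r) = (h + r) + 4 = 4 + h + r)
I*p(2, L(-1, -3)) + c = -73*(4 + 2 + (-3 - 3*(-2 - 3))) + 98 = -73*(4 + 2 + (-3 - 3*(-5))) + 98 = -73*(4 + 2 + (-3 + 15)) + 98 = -73*(4 + 2 + 12) + 98 = -73*18 + 98 = -1314 + 98 = -1216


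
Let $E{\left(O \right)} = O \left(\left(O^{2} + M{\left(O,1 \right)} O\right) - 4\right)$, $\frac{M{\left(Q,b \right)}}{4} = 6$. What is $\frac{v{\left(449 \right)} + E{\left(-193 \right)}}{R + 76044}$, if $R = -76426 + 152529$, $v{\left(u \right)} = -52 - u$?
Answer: $- \frac{6294810}{152147} \approx -41.373$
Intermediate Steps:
$M{\left(Q,b \right)} = 24$ ($M{\left(Q,b \right)} = 4 \cdot 6 = 24$)
$R = 76103$
$E{\left(O \right)} = O \left(-4 + O^{2} + 24 O\right)$ ($E{\left(O \right)} = O \left(\left(O^{2} + 24 O\right) - 4\right) = O \left(-4 + O^{2} + 24 O\right)$)
$\frac{v{\left(449 \right)} + E{\left(-193 \right)}}{R + 76044} = \frac{\left(-52 - 449\right) - 193 \left(-4 + \left(-193\right)^{2} + 24 \left(-193\right)\right)}{76103 + 76044} = \frac{\left(-52 - 449\right) - 193 \left(-4 + 37249 - 4632\right)}{152147} = \left(-501 - 6294309\right) \frac{1}{152147} = \left(-6294810\right) \frac{1}{152147} = - \frac{6294810}{152147}$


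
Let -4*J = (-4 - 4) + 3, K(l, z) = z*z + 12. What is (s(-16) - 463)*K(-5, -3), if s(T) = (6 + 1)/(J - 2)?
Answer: -9919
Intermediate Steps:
K(l, z) = 12 + z² (K(l, z) = z² + 12 = 12 + z²)
J = 5/4 (J = -((-4 - 4) + 3)/4 = -(-8 + 3)/4 = -¼*(-5) = 5/4 ≈ 1.2500)
s(T) = -28/3 (s(T) = (6 + 1)/(5/4 - 2) = 7/(-¾) = 7*(-4/3) = -28/3)
(s(-16) - 463)*K(-5, -3) = (-28/3 - 463)*(12 + (-3)²) = -1417*(12 + 9)/3 = -1417/3*21 = -9919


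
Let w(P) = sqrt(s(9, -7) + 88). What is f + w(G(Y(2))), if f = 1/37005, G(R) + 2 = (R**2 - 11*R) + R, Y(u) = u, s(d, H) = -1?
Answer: 1/37005 + sqrt(87) ≈ 9.3274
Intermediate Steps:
G(R) = -2 + R**2 - 10*R (G(R) = -2 + ((R**2 - 11*R) + R) = -2 + (R**2 - 10*R) = -2 + R**2 - 10*R)
f = 1/37005 ≈ 2.7023e-5
w(P) = sqrt(87) (w(P) = sqrt(-1 + 88) = sqrt(87))
f + w(G(Y(2))) = 1/37005 + sqrt(87)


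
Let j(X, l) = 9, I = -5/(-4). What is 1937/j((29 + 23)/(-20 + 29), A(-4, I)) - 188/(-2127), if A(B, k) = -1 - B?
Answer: 1373897/6381 ≈ 215.31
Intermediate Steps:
I = 5/4 (I = -5*(-¼) = 5/4 ≈ 1.2500)
1937/j((29 + 23)/(-20 + 29), A(-4, I)) - 188/(-2127) = 1937/9 - 188/(-2127) = 1937*(⅑) - 188*(-1/2127) = 1937/9 + 188/2127 = 1373897/6381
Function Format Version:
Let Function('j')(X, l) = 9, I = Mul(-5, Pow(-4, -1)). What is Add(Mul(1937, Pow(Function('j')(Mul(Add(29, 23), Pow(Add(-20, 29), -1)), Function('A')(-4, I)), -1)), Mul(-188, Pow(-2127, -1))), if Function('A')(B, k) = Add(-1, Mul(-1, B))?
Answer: Rational(1373897, 6381) ≈ 215.31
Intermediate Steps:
I = Rational(5, 4) (I = Mul(-5, Rational(-1, 4)) = Rational(5, 4) ≈ 1.2500)
Add(Mul(1937, Pow(Function('j')(Mul(Add(29, 23), Pow(Add(-20, 29), -1)), Function('A')(-4, I)), -1)), Mul(-188, Pow(-2127, -1))) = Add(Mul(1937, Pow(9, -1)), Mul(-188, Pow(-2127, -1))) = Add(Mul(1937, Rational(1, 9)), Mul(-188, Rational(-1, 2127))) = Add(Rational(1937, 9), Rational(188, 2127)) = Rational(1373897, 6381)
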